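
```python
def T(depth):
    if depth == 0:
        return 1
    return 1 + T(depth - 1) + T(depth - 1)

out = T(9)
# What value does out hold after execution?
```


T(9)
= 1 + T(8) + T(8)
= 1 + 2 * T(8)
T(k) = 2^(k+1) - 1
T(0) = 1
T(1) = 3
T(2) = 7
T(3) = 15
T(4) = 31
T(9) = 2^10 - 1 = 1023


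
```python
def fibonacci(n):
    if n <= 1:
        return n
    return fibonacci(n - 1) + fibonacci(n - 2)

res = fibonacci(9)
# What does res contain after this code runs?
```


fibonacci(9)
= fibonacci(8) + fibonacci(7)
= (fibonacci(7) + fibonacci(6)) + fibonacci(7)
Computing bottom-up: fibonacci(0)=0, fibonacci(1)=1, fibonacci(2)=1, fibonacci(3)=2, fibonacci(4)=3, fibonacci(5)=5, fibonacci(6)=8, fibonacci(7)=13, fibonacci(8)=21, fibonacci(9)=34
= 34


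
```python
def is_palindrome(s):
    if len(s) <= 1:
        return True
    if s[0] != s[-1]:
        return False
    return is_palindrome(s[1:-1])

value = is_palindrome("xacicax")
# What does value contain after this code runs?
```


is_palindrome("xacicax")
"xacicax": s[0]='x' == s[-1]='x' -> is_palindrome("acica")
"acica": s[0]='a' == s[-1]='a' -> is_palindrome("cic")
"cic": s[0]='c' == s[-1]='c' -> is_palindrome("i")
"i": len <= 1 -> True
= True


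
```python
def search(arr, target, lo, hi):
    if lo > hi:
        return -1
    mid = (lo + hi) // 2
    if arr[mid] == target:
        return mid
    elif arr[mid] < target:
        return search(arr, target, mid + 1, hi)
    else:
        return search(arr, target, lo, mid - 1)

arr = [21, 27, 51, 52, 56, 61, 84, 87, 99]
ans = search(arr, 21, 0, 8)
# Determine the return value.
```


search(arr, 21, 0, 8)
lo=0, hi=8, mid=4, arr[mid]=56
56 > 21, search left half
lo=0, hi=3, mid=1, arr[mid]=27
27 > 21, search left half
lo=0, hi=0, mid=0, arr[mid]=21
arr[0] == 21, found at index 0
= 0


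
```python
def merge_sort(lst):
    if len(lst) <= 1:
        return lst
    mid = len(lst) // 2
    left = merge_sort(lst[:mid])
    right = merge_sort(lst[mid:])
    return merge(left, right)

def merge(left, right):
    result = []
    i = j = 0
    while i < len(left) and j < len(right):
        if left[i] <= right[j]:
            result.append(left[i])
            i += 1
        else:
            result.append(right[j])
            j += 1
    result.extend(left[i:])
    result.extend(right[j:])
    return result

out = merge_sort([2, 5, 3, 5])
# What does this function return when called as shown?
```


merge_sort([2, 5, 3, 5])
Split into [2, 5] and [3, 5]
Left sorted: [2, 5]
Right sorted: [3, 5]
Merge [2, 5] and [3, 5]
= [2, 3, 5, 5]


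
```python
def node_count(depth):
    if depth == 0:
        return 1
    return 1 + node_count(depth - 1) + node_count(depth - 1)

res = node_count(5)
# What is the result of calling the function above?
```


node_count(5)
= 1 + node_count(4) + node_count(4)
= 1 + 2 * node_count(4)
node_count(k) = 2^(k+1) - 1
node_count(0) = 1
node_count(1) = 3
node_count(2) = 7
node_count(3) = 15
node_count(4) = 31
node_count(5) = 2^6 - 1 = 63


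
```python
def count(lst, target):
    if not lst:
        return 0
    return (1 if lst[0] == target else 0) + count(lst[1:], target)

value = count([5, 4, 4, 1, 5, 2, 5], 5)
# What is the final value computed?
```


count([5, 4, 4, 1, 5, 2, 5], 5)
lst[0]=5 == 5: 1 + count([4, 4, 1, 5, 2, 5], 5)
lst[0]=4 != 5: 0 + count([4, 1, 5, 2, 5], 5)
lst[0]=4 != 5: 0 + count([1, 5, 2, 5], 5)
lst[0]=1 != 5: 0 + count([5, 2, 5], 5)
lst[0]=5 == 5: 1 + count([2, 5], 5)
lst[0]=2 != 5: 0 + count([5], 5)
lst[0]=5 == 5: 1 + count([], 5)
= 3


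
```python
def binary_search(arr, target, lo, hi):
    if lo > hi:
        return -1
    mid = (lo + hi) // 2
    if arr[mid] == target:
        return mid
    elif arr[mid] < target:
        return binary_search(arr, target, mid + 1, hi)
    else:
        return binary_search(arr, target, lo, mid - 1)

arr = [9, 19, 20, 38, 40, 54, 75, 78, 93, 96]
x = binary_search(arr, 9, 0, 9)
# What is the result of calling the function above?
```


binary_search(arr, 9, 0, 9)
lo=0, hi=9, mid=4, arr[mid]=40
40 > 9, search left half
lo=0, hi=3, mid=1, arr[mid]=19
19 > 9, search left half
lo=0, hi=0, mid=0, arr[mid]=9
arr[0] == 9, found at index 0
= 0


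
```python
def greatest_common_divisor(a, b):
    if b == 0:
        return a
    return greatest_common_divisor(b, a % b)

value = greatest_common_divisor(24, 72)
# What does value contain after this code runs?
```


greatest_common_divisor(24, 72)
= greatest_common_divisor(72, 24 % 72) = greatest_common_divisor(72, 24)
= greatest_common_divisor(24, 72 % 24) = greatest_common_divisor(24, 0)
b == 0, return a = 24


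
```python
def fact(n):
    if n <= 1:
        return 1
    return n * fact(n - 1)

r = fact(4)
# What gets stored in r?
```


fact(4)
= 4 * fact(3)
= 4 * 3 * fact(2)
= 4 * 3 * 2 * fact(1)
= 4 * 3 * 2 * 1
= 24


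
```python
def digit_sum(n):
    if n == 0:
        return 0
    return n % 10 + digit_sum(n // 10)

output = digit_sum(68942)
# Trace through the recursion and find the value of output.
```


digit_sum(68942)
= 2 + digit_sum(6894)
= 2 + 4 + digit_sum(689)
= 2 + 4 + 9 + digit_sum(68)
= 2 + 4 + 9 + 8 + digit_sum(6)
= 2 + 4 + 9 + 8 + 6 + digit_sum(0)
= 2 + 4 + 9 + 8 + 6 + 0
= 29


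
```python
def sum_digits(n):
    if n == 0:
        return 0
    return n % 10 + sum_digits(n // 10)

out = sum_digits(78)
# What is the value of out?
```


sum_digits(78)
= 8 + sum_digits(7)
= 8 + 7 + sum_digits(0)
= 8 + 7 + 0
= 15


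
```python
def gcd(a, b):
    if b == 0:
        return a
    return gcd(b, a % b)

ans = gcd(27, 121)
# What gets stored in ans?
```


gcd(27, 121)
= gcd(121, 27 % 121) = gcd(121, 27)
= gcd(27, 121 % 27) = gcd(27, 13)
= gcd(13, 27 % 13) = gcd(13, 1)
= gcd(1, 13 % 1) = gcd(1, 0)
b == 0, return a = 1


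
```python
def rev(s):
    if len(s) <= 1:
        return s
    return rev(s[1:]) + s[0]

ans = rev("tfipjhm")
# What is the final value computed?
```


rev("tfipjhm")
= rev("fipjhm") + "t"
= rev("ipjhm") + "f" + "t"
= rev("pjhm") + "i" + "f" + "t"
= rev("jhm") + "p" + "i" + "f" + "t"
= rev("hm") + "j" + "p" + "i" + "f" + "t"
= rev("m") + "h" + "j" + "p" + "i" + "f" + "t"
= "m" + "h" + "j" + "p" + "i" + "f" + "t"
= "mhjpift"


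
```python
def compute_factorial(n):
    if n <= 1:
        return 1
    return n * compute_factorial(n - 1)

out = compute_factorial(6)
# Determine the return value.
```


compute_factorial(6)
= 6 * compute_factorial(5)
= 6 * 5 * compute_factorial(4)
= 6 * 5 * 4 * compute_factorial(3)
= 6 * 5 * 4 * 3 * compute_factorial(2)
= 6 * 5 * 4 * 3 * 2 * compute_factorial(1)
= 6 * 5 * 4 * 3 * 2 * 1
= 720


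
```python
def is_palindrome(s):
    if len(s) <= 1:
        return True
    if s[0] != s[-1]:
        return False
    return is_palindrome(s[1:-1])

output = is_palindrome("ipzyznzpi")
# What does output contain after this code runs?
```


is_palindrome("ipzyznzpi")
"ipzyznzpi": s[0]='i' == s[-1]='i' -> is_palindrome("pzyznzp")
"pzyznzp": s[0]='p' == s[-1]='p' -> is_palindrome("zyznz")
"zyznz": s[0]='z' == s[-1]='z' -> is_palindrome("yzn")
"yzn": s[0]='y' != s[-1]='n' -> False
= False


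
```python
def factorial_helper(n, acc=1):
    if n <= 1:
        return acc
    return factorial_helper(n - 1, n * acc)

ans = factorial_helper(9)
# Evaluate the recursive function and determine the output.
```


factorial_helper(9, 1)
= factorial_helper(8, 9 * 1) = factorial_helper(8, 9)
= factorial_helper(7, 8 * 9) = factorial_helper(7, 72)
= factorial_helper(6, 7 * 72) = factorial_helper(6, 504)
= factorial_helper(5, 6 * 504) = factorial_helper(5, 3024)
= factorial_helper(4, 5 * 3024) = factorial_helper(4, 15120)
= factorial_helper(3, 4 * 15120) = factorial_helper(3, 60480)
= factorial_helper(2, 3 * 60480) = factorial_helper(2, 181440)
= factorial_helper(1, 2 * 181440) = factorial_helper(1, 362880)
n <= 1, return acc = 362880


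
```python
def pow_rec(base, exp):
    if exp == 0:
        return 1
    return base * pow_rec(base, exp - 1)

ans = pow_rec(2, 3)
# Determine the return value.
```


pow_rec(2, 3)
= 2 * pow_rec(2, 2)
= 2 * 2 * pow_rec(2, 1)
= 2 * 2 * 2 * pow_rec(2, 0)
= 2 * 2 * 2 * 1
= 8


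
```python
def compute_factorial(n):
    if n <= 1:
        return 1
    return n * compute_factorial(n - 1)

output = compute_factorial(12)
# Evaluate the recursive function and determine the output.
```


compute_factorial(12)
= 12 * compute_factorial(11)
= 12 * 11 * compute_factorial(10)
= 12 * 11 * 10 * compute_factorial(9)
= 12 * 11 * 10 * 9 * compute_factorial(8)
= 12 * 11 * 10 * 9 * 8 * compute_factorial(7)
= 12 * 11 * 10 * 9 * 8 * 7 * compute_factorial(6)
= 12 * 11 * 10 * 9 * 8 * 7 * 6 * compute_factorial(5)
= 12 * 11 * 10 * 9 * 8 * 7 * 6 * 5 * compute_factorial(4)
= 12 * 11 * 10 * 9 * 8 * 7 * 6 * 5 * 4 * compute_factorial(3)
= 12 * 11 * 10 * 9 * 8 * 7 * 6 * 5 * 4 * 3 * compute_factorial(2)
= 12 * 11 * 10 * 9 * 8 * 7 * 6 * 5 * 4 * 3 * 2 * compute_factorial(1)
= 12 * 11 * 10 * 9 * 8 * 7 * 6 * 5 * 4 * 3 * 2 * 1
= 479001600


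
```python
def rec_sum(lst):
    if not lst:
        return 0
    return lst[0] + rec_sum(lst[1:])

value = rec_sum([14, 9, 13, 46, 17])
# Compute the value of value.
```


rec_sum([14, 9, 13, 46, 17])
= 14 + rec_sum([9, 13, 46, 17])
= 14 + 9 + rec_sum([13, 46, 17])
= 14 + 9 + 13 + rec_sum([46, 17])
= 14 + 9 + 13 + 46 + rec_sum([17])
= 14 + 9 + 13 + 46 + 17 + rec_sum([])
= 14 + 9 + 13 + 46 + 17 + 0
= 99


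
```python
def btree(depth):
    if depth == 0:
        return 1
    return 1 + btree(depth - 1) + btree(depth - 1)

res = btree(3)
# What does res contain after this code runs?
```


btree(3)
= 1 + btree(2) + btree(2)
= 1 + 2 * btree(2)
btree(k) = 2^(k+1) - 1
btree(0) = 1
btree(1) = 3
btree(2) = 7
btree(3) = 15
btree(3) = 2^4 - 1 = 15


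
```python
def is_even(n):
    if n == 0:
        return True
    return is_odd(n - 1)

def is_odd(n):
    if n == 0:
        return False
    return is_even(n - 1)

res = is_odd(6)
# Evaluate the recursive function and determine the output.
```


is_odd(6)
= is_even(5)
= is_odd(4)
= is_even(3)
= is_odd(2)
= is_even(1)
= is_odd(0)
n == 0: return False
= False


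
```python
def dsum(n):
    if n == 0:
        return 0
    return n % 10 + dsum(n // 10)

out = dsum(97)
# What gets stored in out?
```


dsum(97)
= 7 + dsum(9)
= 7 + 9 + dsum(0)
= 7 + 9 + 0
= 16


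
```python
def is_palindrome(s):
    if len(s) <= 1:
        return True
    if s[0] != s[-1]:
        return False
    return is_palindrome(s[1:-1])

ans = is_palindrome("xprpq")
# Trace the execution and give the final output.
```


is_palindrome("xprpq")
"xprpq": s[0]='x' != s[-1]='q' -> False
= False


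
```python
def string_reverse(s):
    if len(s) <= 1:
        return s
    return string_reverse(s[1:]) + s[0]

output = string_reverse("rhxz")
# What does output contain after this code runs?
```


string_reverse("rhxz")
= string_reverse("hxz") + "r"
= string_reverse("xz") + "h" + "r"
= string_reverse("z") + "x" + "h" + "r"
= "z" + "x" + "h" + "r"
= "zxhr"


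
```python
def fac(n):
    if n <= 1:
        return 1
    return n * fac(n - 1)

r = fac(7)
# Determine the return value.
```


fac(7)
= 7 * fac(6)
= 7 * 6 * fac(5)
= 7 * 6 * 5 * fac(4)
= 7 * 6 * 5 * 4 * fac(3)
= 7 * 6 * 5 * 4 * 3 * fac(2)
= 7 * 6 * 5 * 4 * 3 * 2 * fac(1)
= 7 * 6 * 5 * 4 * 3 * 2 * 1
= 5040


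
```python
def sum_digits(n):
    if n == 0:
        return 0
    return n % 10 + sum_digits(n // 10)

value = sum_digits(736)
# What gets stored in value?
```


sum_digits(736)
= 6 + sum_digits(73)
= 6 + 3 + sum_digits(7)
= 6 + 3 + 7 + sum_digits(0)
= 6 + 3 + 7 + 0
= 16


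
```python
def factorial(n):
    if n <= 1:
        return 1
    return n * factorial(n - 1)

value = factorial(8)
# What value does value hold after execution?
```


factorial(8)
= 8 * factorial(7)
= 8 * 7 * factorial(6)
= 8 * 7 * 6 * factorial(5)
= 8 * 7 * 6 * 5 * factorial(4)
= 8 * 7 * 6 * 5 * 4 * factorial(3)
= 8 * 7 * 6 * 5 * 4 * 3 * factorial(2)
= 8 * 7 * 6 * 5 * 4 * 3 * 2 * factorial(1)
= 8 * 7 * 6 * 5 * 4 * 3 * 2 * 1
= 40320


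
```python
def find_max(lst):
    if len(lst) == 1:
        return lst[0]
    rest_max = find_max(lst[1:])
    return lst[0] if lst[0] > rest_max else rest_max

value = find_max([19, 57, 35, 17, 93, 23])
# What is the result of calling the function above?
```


find_max([19, 57, 35, 17, 93, 23])
= compare 19 with find_max([57, 35, 17, 93, 23])
= compare 57 with find_max([35, 17, 93, 23])
= compare 35 with find_max([17, 93, 23])
= compare 17 with find_max([93, 23])
= compare 93 with find_max([23])
Base: find_max([23]) = 23
compare 93 with 23: max = 93
compare 17 with 93: max = 93
compare 35 with 93: max = 93
compare 57 with 93: max = 93
compare 19 with 93: max = 93
= 93


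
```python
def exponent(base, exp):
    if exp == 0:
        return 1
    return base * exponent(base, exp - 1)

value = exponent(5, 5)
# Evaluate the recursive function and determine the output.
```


exponent(5, 5)
= 5 * exponent(5, 4)
= 5 * 5 * exponent(5, 3)
= 5 * 5 * 5 * exponent(5, 2)
= 5 * 5 * 5 * 5 * exponent(5, 1)
= 5 * 5 * 5 * 5 * 5 * exponent(5, 0)
= 5 * 5 * 5 * 5 * 5 * 1
= 3125


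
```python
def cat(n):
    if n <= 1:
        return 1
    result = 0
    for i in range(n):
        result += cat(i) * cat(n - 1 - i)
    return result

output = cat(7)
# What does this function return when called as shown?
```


cat(7)
= sum of cat(i) * cat(7-1-i) for i in 0..6
First compute sub-values bottom-up:
  cat(0) = 1, cat(1) = 1
  cat(2) = 1*1 + 1*1 = 2
  cat(3) = 1*2 + 1*1 + 2*1 = 5
  cat(4) = 1*5 + 1*2 + 2*1 + 5*1 = 14
  cat(5) = 1*14 + 1*5 + 2*2 + 5*1 + 14*1 = 42
  cat(6) = 1*42 + 1*14 + 2*5 + 5*2 + 14*1 + 42*1 = 132
Now cat(7):
  cat(0)*cat(6) = 1*132 = 132
  cat(1)*cat(5) = 1*42 = 42
  cat(2)*cat(4) = 2*14 = 28
  cat(3)*cat(3) = 5*5 = 25
  cat(4)*cat(2) = 14*2 = 28
  cat(5)*cat(1) = 42*1 = 42
  cat(6)*cat(0) = 132*1 = 132
= 132 + 42 + 28 + 25 + 28 + 42 + 132
= 429


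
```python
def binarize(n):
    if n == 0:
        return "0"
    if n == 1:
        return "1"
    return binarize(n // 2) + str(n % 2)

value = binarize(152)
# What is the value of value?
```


binarize(152)
= binarize(76) + "0"
= binarize(38) + "0" + "0"
= binarize(19) + "0" + "0" + "0"
= binarize(9) + "1" + "0" + "0" + "0"
= binarize(4) + "1" + "1" + "0" + "0" + "0"
= binarize(2) + "0" + "1" + "1" + "0" + "0" + "0"
= binarize(1) + "0" + "0" + "1" + "1" + "0" + "0" + "0"
= "1" + "0" + "0" + "1" + "1" + "0" + "0" + "0"
= "10011000"


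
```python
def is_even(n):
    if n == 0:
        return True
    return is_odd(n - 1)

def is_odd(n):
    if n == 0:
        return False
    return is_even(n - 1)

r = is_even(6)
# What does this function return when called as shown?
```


is_even(6)
= is_odd(5)
= is_even(4)
= is_odd(3)
= is_even(2)
= is_odd(1)
= is_even(0)
n == 0: return True
= True


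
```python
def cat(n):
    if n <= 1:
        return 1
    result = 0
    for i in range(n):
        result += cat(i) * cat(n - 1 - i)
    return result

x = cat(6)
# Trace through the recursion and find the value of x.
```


cat(6)
= sum of cat(i) * cat(6-1-i) for i in 0..5
First compute sub-values bottom-up:
  cat(0) = 1, cat(1) = 1
  cat(2) = 1*1 + 1*1 = 2
  cat(3) = 1*2 + 1*1 + 2*1 = 5
  cat(4) = 1*5 + 1*2 + 2*1 + 5*1 = 14
  cat(5) = 1*14 + 1*5 + 2*2 + 5*1 + 14*1 = 42
Now cat(6):
  cat(0)*cat(5) = 1*42 = 42
  cat(1)*cat(4) = 1*14 = 14
  cat(2)*cat(3) = 2*5 = 10
  cat(3)*cat(2) = 5*2 = 10
  cat(4)*cat(1) = 14*1 = 14
  cat(5)*cat(0) = 42*1 = 42
= 42 + 14 + 10 + 10 + 14 + 42
= 132


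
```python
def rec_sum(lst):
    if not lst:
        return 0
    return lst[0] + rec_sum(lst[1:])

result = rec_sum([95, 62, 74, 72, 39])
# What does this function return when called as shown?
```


rec_sum([95, 62, 74, 72, 39])
= 95 + rec_sum([62, 74, 72, 39])
= 95 + 62 + rec_sum([74, 72, 39])
= 95 + 62 + 74 + rec_sum([72, 39])
= 95 + 62 + 74 + 72 + rec_sum([39])
= 95 + 62 + 74 + 72 + 39 + rec_sum([])
= 95 + 62 + 74 + 72 + 39 + 0
= 342


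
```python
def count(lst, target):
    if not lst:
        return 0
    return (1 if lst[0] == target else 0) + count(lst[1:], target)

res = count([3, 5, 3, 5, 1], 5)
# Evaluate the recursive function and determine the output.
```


count([3, 5, 3, 5, 1], 5)
lst[0]=3 != 5: 0 + count([5, 3, 5, 1], 5)
lst[0]=5 == 5: 1 + count([3, 5, 1], 5)
lst[0]=3 != 5: 0 + count([5, 1], 5)
lst[0]=5 == 5: 1 + count([1], 5)
lst[0]=1 != 5: 0 + count([], 5)
= 2


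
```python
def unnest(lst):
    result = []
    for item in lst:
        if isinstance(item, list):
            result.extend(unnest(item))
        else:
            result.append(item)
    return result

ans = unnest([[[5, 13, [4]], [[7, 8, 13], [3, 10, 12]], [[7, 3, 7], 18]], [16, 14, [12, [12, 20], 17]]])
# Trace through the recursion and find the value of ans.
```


unnest([[[5, 13, [4]], [[7, 8, 13], [3, 10, 12]], [[7, 3, 7], 18]], [16, 14, [12, [12, 20], 17]]])
Processing each element:
  [[5, 13, [4]], [[7, 8, 13], [3, 10, 12]], [[7, 3, 7], 18]] is a list -> unnest recursively -> [5, 13, 4, 7, 8, 13, 3, 10, 12, 7, 3, 7, 18]
  [16, 14, [12, [12, 20], 17]] is a list -> unnest recursively -> [16, 14, 12, 12, 20, 17]
= [5, 13, 4, 7, 8, 13, 3, 10, 12, 7, 3, 7, 18, 16, 14, 12, 12, 20, 17]


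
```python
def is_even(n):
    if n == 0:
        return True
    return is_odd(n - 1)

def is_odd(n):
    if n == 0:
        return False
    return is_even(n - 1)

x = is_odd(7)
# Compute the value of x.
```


is_odd(7)
= is_even(6)
= is_odd(5)
= is_even(4)
= is_odd(3)
= is_even(2)
= is_odd(1)
= is_even(0)
n == 0: return True
= True


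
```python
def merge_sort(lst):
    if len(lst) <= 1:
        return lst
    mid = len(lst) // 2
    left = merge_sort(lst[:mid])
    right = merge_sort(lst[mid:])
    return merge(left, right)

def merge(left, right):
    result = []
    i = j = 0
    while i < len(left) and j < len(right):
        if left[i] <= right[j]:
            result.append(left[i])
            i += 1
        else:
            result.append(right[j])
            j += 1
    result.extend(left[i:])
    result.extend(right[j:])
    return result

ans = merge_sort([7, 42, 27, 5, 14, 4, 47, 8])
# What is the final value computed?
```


merge_sort([7, 42, 27, 5, 14, 4, 47, 8])
Split into [7, 42, 27, 5] and [14, 4, 47, 8]
Left sorted: [5, 7, 27, 42]
Right sorted: [4, 8, 14, 47]
Merge [5, 7, 27, 42] and [4, 8, 14, 47]
= [4, 5, 7, 8, 14, 27, 42, 47]


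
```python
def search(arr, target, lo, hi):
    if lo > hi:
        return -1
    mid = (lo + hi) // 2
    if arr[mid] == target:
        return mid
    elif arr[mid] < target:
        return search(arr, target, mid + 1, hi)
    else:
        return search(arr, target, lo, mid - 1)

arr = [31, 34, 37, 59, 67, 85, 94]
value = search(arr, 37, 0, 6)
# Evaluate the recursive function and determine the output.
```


search(arr, 37, 0, 6)
lo=0, hi=6, mid=3, arr[mid]=59
59 > 37, search left half
lo=0, hi=2, mid=1, arr[mid]=34
34 < 37, search right half
lo=2, hi=2, mid=2, arr[mid]=37
arr[2] == 37, found at index 2
= 2


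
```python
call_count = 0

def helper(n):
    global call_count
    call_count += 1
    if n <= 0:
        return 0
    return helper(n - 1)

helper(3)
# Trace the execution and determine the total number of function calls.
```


helper(3) calls helper(2) calls ... calls helper(0)
Total calls: 3 + 1 (for base case) = 4


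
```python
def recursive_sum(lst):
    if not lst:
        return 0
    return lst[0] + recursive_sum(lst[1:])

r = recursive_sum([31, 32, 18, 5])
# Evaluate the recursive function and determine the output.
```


recursive_sum([31, 32, 18, 5])
= 31 + recursive_sum([32, 18, 5])
= 31 + 32 + recursive_sum([18, 5])
= 31 + 32 + 18 + recursive_sum([5])
= 31 + 32 + 18 + 5 + recursive_sum([])
= 31 + 32 + 18 + 5 + 0
= 86


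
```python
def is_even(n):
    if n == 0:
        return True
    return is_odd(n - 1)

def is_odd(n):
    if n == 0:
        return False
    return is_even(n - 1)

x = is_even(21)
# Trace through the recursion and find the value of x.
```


is_even(21)
= is_odd(20)
= is_even(19)
= is_odd(18)
= is_even(17)
= is_odd(16)
= is_even(15)
= is_odd(14)
= is_even(13)
= is_odd(12)
= is_even(11)
= is_odd(10)
= is_even(9)
= is_odd(8)
= is_even(7)
= is_odd(6)
= is_even(5)
= is_odd(4)
= is_even(3)
= is_odd(2)
= is_even(1)
= is_odd(0)
n == 0: return False
= False


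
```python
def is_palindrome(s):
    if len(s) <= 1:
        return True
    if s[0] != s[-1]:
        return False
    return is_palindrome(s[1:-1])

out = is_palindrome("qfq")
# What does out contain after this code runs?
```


is_palindrome("qfq")
"qfq": s[0]='q' == s[-1]='q' -> is_palindrome("f")
"f": len <= 1 -> True
= True


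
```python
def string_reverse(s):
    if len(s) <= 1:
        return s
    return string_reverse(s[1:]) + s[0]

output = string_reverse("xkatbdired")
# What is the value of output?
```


string_reverse("xkatbdired")
= string_reverse("katbdired") + "x"
= string_reverse("atbdired") + "k" + "x"
= string_reverse("tbdired") + "a" + "k" + "x"
= string_reverse("bdired") + "t" + "a" + "k" + "x"
= string_reverse("dired") + "b" + "t" + "a" + "k" + "x"
= string_reverse("ired") + "d" + "b" + "t" + "a" + "k" + "x"
= string_reverse("red") + "i" + "d" + "b" + "t" + "a" + "k" + "x"
= string_reverse("ed") + "r" + "i" + "d" + "b" + "t" + "a" + "k" + "x"
= string_reverse("d") + "e" + "r" + "i" + "d" + "b" + "t" + "a" + "k" + "x"
= "d" + "e" + "r" + "i" + "d" + "b" + "t" + "a" + "k" + "x"
= "deridbtakx"


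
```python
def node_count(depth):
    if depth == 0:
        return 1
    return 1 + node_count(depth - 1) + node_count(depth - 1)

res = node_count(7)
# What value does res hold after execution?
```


node_count(7)
= 1 + node_count(6) + node_count(6)
= 1 + 2 * node_count(6)
node_count(k) = 2^(k+1) - 1
node_count(0) = 1
node_count(1) = 3
node_count(2) = 7
node_count(3) = 15
node_count(4) = 31
node_count(7) = 2^8 - 1 = 255


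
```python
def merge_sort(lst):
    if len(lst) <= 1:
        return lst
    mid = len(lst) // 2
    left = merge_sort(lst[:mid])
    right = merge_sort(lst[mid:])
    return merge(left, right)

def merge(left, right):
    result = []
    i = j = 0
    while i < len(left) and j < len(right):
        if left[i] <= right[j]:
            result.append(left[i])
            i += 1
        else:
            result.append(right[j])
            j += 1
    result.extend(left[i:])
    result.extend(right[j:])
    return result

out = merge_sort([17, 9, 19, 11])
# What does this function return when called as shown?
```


merge_sort([17, 9, 19, 11])
Split into [17, 9] and [19, 11]
Left sorted: [9, 17]
Right sorted: [11, 19]
Merge [9, 17] and [11, 19]
= [9, 11, 17, 19]


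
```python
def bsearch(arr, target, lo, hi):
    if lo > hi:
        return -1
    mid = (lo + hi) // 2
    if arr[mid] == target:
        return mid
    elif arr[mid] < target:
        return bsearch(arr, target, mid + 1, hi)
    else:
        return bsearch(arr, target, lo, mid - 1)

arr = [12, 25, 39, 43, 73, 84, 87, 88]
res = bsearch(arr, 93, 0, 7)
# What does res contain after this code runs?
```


bsearch(arr, 93, 0, 7)
lo=0, hi=7, mid=3, arr[mid]=43
43 < 93, search right half
lo=4, hi=7, mid=5, arr[mid]=84
84 < 93, search right half
lo=6, hi=7, mid=6, arr[mid]=87
87 < 93, search right half
lo=7, hi=7, mid=7, arr[mid]=88
88 < 93, search right half
lo > hi, target not found, return -1
= -1


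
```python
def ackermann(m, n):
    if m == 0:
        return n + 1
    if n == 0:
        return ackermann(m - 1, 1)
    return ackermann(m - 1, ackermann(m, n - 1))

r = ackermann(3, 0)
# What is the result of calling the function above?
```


ackermann(3, 0)
n == 0: return ackermann(2, 1)
= ackermann(2, 1) = 5
= 5


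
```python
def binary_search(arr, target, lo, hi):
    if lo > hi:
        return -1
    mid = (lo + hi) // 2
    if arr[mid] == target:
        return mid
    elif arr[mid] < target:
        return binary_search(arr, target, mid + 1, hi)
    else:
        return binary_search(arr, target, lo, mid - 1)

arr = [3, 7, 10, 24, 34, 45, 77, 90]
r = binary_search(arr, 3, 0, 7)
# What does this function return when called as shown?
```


binary_search(arr, 3, 0, 7)
lo=0, hi=7, mid=3, arr[mid]=24
24 > 3, search left half
lo=0, hi=2, mid=1, arr[mid]=7
7 > 3, search left half
lo=0, hi=0, mid=0, arr[mid]=3
arr[0] == 3, found at index 0
= 0


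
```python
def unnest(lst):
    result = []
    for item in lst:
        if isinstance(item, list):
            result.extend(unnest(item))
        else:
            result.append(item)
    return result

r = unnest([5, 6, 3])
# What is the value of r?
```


unnest([5, 6, 3])
Processing each element:
  5 is not a list -> append 5
  6 is not a list -> append 6
  3 is not a list -> append 3
= [5, 6, 3]


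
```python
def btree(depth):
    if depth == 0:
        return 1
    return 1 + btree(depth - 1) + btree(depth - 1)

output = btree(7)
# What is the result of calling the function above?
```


btree(7)
= 1 + btree(6) + btree(6)
= 1 + 2 * btree(6)
btree(k) = 2^(k+1) - 1
btree(0) = 1
btree(1) = 3
btree(2) = 7
btree(3) = 15
btree(4) = 31
btree(7) = 2^8 - 1 = 255


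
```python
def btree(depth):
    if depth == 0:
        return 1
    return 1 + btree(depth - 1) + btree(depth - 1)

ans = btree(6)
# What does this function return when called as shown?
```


btree(6)
= 1 + btree(5) + btree(5)
= 1 + 2 * btree(5)
btree(k) = 2^(k+1) - 1
btree(0) = 1
btree(1) = 3
btree(2) = 7
btree(3) = 15
btree(4) = 31
btree(6) = 2^7 - 1 = 127


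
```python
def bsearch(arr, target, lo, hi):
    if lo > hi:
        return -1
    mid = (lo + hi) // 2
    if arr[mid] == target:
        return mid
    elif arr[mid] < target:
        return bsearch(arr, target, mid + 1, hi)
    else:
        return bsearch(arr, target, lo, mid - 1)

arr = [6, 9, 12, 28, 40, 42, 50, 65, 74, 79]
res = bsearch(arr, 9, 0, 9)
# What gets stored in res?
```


bsearch(arr, 9, 0, 9)
lo=0, hi=9, mid=4, arr[mid]=40
40 > 9, search left half
lo=0, hi=3, mid=1, arr[mid]=9
arr[1] == 9, found at index 1
= 1


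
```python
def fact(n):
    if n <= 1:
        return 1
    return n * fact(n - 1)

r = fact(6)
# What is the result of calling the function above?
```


fact(6)
= 6 * fact(5)
= 6 * 5 * fact(4)
= 6 * 5 * 4 * fact(3)
= 6 * 5 * 4 * 3 * fact(2)
= 6 * 5 * 4 * 3 * 2 * fact(1)
= 6 * 5 * 4 * 3 * 2 * 1
= 720


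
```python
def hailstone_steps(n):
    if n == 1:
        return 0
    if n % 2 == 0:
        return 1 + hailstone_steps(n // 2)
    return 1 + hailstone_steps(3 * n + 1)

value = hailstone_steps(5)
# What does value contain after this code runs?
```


hailstone_steps(5)
5 is odd -> 3*5+1 = 16 -> hailstone_steps(16)
16 is even -> hailstone_steps(8)
8 is even -> hailstone_steps(4)
4 is even -> hailstone_steps(2)
2 is even -> hailstone_steps(1)
Reached 1 after 5 steps
= 5


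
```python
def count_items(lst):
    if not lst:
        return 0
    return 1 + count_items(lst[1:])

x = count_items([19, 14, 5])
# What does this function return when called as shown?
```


count_items([19, 14, 5])
= 1 + count_items([14, 5])
= 1 + 1 + count_items([5])
= 1 + 1 + 1 + count_items([])
= 1 + 1 + 1 + 0
= 3


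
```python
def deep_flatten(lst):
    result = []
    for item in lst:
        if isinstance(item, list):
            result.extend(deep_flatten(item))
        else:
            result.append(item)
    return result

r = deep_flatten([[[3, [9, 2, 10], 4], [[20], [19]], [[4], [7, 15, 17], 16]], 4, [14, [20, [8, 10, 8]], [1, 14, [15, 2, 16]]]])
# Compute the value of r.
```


deep_flatten([[[3, [9, 2, 10], 4], [[20], [19]], [[4], [7, 15, 17], 16]], 4, [14, [20, [8, 10, 8]], [1, 14, [15, 2, 16]]]])
Processing each element:
  [[3, [9, 2, 10], 4], [[20], [19]], [[4], [7, 15, 17], 16]] is a list -> deep_flatten recursively -> [3, 9, 2, 10, 4, 20, 19, 4, 7, 15, 17, 16]
  4 is not a list -> append 4
  [14, [20, [8, 10, 8]], [1, 14, [15, 2, 16]]] is a list -> deep_flatten recursively -> [14, 20, 8, 10, 8, 1, 14, 15, 2, 16]
= [3, 9, 2, 10, 4, 20, 19, 4, 7, 15, 17, 16, 4, 14, 20, 8, 10, 8, 1, 14, 15, 2, 16]


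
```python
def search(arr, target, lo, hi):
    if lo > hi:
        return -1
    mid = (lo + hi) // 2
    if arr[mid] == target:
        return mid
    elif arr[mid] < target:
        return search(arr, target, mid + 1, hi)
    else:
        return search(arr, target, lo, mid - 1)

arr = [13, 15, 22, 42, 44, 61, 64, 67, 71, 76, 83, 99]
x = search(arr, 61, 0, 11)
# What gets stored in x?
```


search(arr, 61, 0, 11)
lo=0, hi=11, mid=5, arr[mid]=61
arr[5] == 61, found at index 5
= 5


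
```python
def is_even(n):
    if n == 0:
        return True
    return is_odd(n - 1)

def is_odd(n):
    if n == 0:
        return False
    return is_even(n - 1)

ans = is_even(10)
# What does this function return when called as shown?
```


is_even(10)
= is_odd(9)
= is_even(8)
= is_odd(7)
= is_even(6)
= is_odd(5)
= is_even(4)
= is_odd(3)
= is_even(2)
= is_odd(1)
= is_even(0)
n == 0: return True
= True


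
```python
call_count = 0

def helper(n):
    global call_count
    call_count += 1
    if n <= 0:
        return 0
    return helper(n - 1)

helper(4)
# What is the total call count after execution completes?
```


helper(4) calls helper(3) calls ... calls helper(0)
Total calls: 4 + 1 (for base case) = 5


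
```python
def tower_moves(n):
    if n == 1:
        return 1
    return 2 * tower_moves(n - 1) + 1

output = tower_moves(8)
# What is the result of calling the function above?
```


tower_moves(8)
= 2 * tower_moves(7) + 1
= 2 * (2 * tower_moves(6) + 1) + 1
= 2 * (2 * (2 * tower_moves(5) + 1) + 1) + 1
= 2 * (2 * (2 * (2 * tower_moves(4) + 1) + 1) + 1) + 1
= 2 * (2 * (2 * (2 * (2 * tower_moves(3) + 1) + 1) + 1) + 1) + 1
= 2 * (2 * (2 * (2 * (2 * (2 * tower_moves(2) + 1) + 1) + 1) + 1) + 1) + 1
= 2 * (2 * (2 * (2 * (2 * (2 * (2 * tower_moves(1) + 1) + 1) + 1) + 1) + 1) + 1) + 1
Now compute bottom-up:
tower_moves(1) = 1
tower_moves(2) = 2 * 1 + 1 = 3
tower_moves(3) = 2 * 3 + 1 = 7
tower_moves(4) = 2 * 7 + 1 = 15
tower_moves(5) = 2 * 15 + 1 = 31
tower_moves(6) = 2 * 31 + 1 = 63
tower_moves(7) = 2 * 63 + 1 = 127
tower_moves(8) = 2 * 127 + 1 = 255
= 255


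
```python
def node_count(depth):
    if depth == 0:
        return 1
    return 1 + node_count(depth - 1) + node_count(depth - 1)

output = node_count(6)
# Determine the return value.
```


node_count(6)
= 1 + node_count(5) + node_count(5)
= 1 + 2 * node_count(5)
node_count(k) = 2^(k+1) - 1
node_count(0) = 1
node_count(1) = 3
node_count(2) = 7
node_count(3) = 15
node_count(4) = 31
node_count(6) = 2^7 - 1 = 127


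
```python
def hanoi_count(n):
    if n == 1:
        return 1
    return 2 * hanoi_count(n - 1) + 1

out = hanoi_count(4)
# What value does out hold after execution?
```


hanoi_count(4)
= 2 * hanoi_count(3) + 1
= 2 * (2 * hanoi_count(2) + 1) + 1
= 2 * (2 * (2 * hanoi_count(1) + 1) + 1) + 1
Now compute bottom-up:
hanoi_count(1) = 1
hanoi_count(2) = 2 * 1 + 1 = 3
hanoi_count(3) = 2 * 3 + 1 = 7
hanoi_count(4) = 2 * 7 + 1 = 15
= 15


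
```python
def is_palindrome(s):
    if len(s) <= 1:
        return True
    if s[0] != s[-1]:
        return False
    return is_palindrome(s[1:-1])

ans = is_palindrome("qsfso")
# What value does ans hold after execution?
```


is_palindrome("qsfso")
"qsfso": s[0]='q' != s[-1]='o' -> False
= False


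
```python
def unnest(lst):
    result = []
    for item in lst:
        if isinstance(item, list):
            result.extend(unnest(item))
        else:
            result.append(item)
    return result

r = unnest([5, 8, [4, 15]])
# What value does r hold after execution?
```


unnest([5, 8, [4, 15]])
Processing each element:
  5 is not a list -> append 5
  8 is not a list -> append 8
  [4, 15] is a list -> unnest recursively -> [4, 15]
= [5, 8, 4, 15]


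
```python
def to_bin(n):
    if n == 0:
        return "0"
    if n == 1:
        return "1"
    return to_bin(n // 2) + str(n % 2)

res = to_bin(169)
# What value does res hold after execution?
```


to_bin(169)
= to_bin(84) + "1"
= to_bin(42) + "0" + "1"
= to_bin(21) + "0" + "0" + "1"
= to_bin(10) + "1" + "0" + "0" + "1"
= to_bin(5) + "0" + "1" + "0" + "0" + "1"
= to_bin(2) + "1" + "0" + "1" + "0" + "0" + "1"
= to_bin(1) + "0" + "1" + "0" + "1" + "0" + "0" + "1"
= "1" + "0" + "1" + "0" + "1" + "0" + "0" + "1"
= "10101001"


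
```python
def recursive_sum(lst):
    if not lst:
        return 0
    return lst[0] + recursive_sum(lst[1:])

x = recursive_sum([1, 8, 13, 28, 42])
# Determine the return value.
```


recursive_sum([1, 8, 13, 28, 42])
= 1 + recursive_sum([8, 13, 28, 42])
= 1 + 8 + recursive_sum([13, 28, 42])
= 1 + 8 + 13 + recursive_sum([28, 42])
= 1 + 8 + 13 + 28 + recursive_sum([42])
= 1 + 8 + 13 + 28 + 42 + recursive_sum([])
= 1 + 8 + 13 + 28 + 42 + 0
= 92


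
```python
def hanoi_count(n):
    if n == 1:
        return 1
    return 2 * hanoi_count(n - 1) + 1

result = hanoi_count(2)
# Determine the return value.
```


hanoi_count(2)
= 2 * hanoi_count(1) + 1
Now compute bottom-up:
hanoi_count(1) = 1
hanoi_count(2) = 2 * 1 + 1 = 3
= 3


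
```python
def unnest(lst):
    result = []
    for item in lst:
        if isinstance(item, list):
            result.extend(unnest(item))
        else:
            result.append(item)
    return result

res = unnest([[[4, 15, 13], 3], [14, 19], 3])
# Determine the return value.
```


unnest([[[4, 15, 13], 3], [14, 19], 3])
Processing each element:
  [[4, 15, 13], 3] is a list -> unnest recursively -> [4, 15, 13, 3]
  [14, 19] is a list -> unnest recursively -> [14, 19]
  3 is not a list -> append 3
= [4, 15, 13, 3, 14, 19, 3]


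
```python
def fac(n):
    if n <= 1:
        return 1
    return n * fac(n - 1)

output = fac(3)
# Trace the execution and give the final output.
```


fac(3)
= 3 * fac(2)
= 3 * 2 * fac(1)
= 3 * 2 * 1
= 6


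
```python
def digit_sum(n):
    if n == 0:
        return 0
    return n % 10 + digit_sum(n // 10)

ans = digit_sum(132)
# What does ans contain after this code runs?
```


digit_sum(132)
= 2 + digit_sum(13)
= 2 + 3 + digit_sum(1)
= 2 + 3 + 1 + digit_sum(0)
= 2 + 3 + 1 + 0
= 6


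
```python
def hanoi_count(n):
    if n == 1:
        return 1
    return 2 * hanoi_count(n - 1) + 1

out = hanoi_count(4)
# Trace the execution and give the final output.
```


hanoi_count(4)
= 2 * hanoi_count(3) + 1
= 2 * (2 * hanoi_count(2) + 1) + 1
= 2 * (2 * (2 * hanoi_count(1) + 1) + 1) + 1
Now compute bottom-up:
hanoi_count(1) = 1
hanoi_count(2) = 2 * 1 + 1 = 3
hanoi_count(3) = 2 * 3 + 1 = 7
hanoi_count(4) = 2 * 7 + 1 = 15
= 15


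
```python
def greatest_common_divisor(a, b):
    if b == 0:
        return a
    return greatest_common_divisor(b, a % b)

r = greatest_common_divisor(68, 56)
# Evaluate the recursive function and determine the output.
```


greatest_common_divisor(68, 56)
= greatest_common_divisor(56, 68 % 56) = greatest_common_divisor(56, 12)
= greatest_common_divisor(12, 56 % 12) = greatest_common_divisor(12, 8)
= greatest_common_divisor(8, 12 % 8) = greatest_common_divisor(8, 4)
= greatest_common_divisor(4, 8 % 4) = greatest_common_divisor(4, 0)
b == 0, return a = 4


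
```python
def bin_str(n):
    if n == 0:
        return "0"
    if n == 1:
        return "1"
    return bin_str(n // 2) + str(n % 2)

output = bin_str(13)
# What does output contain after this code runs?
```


bin_str(13)
= bin_str(6) + "1"
= bin_str(3) + "0" + "1"
= bin_str(1) + "1" + "0" + "1"
= "1" + "1" + "0" + "1"
= "1101"


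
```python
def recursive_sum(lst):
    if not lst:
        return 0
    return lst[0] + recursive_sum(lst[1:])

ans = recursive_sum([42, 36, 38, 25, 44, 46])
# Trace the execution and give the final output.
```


recursive_sum([42, 36, 38, 25, 44, 46])
= 42 + recursive_sum([36, 38, 25, 44, 46])
= 42 + 36 + recursive_sum([38, 25, 44, 46])
= 42 + 36 + 38 + recursive_sum([25, 44, 46])
= 42 + 36 + 38 + 25 + recursive_sum([44, 46])
= 42 + 36 + 38 + 25 + 44 + recursive_sum([46])
= 42 + 36 + 38 + 25 + 44 + 46 + recursive_sum([])
= 42 + 36 + 38 + 25 + 44 + 46 + 0
= 231


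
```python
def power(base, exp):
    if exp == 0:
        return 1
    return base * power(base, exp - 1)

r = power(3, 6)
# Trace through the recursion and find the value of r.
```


power(3, 6)
= 3 * power(3, 5)
= 3 * 3 * power(3, 4)
= 3 * 3 * 3 * power(3, 3)
= 3 * 3 * 3 * 3 * power(3, 2)
= 3 * 3 * 3 * 3 * 3 * power(3, 1)
= 3 * 3 * 3 * 3 * 3 * 3 * power(3, 0)
= 3 * 3 * 3 * 3 * 3 * 3 * 1
= 729


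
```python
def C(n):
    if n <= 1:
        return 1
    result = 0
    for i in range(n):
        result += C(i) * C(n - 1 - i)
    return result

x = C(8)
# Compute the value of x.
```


C(8)
= sum of C(i) * C(8-1-i) for i in 0..7
First compute sub-values bottom-up:
  C(0) = 1, C(1) = 1
  C(2) = 1*1 + 1*1 = 2
  C(3) = 1*2 + 1*1 + 2*1 = 5
  C(4) = 1*5 + 1*2 + 2*1 + 5*1 = 14
  C(5) = 1*14 + 1*5 + 2*2 + 5*1 + 14*1 = 42
  C(6) = 1*42 + 1*14 + 2*5 + 5*2 + 14*1 + 42*1 = 132
  C(7) = 1*132 + 1*42 + 2*14 + 5*5 + 14*2 + 42*1 + 132*1 = 429
Now C(8):
  C(0)*C(7) = 1*429 = 429
  C(1)*C(6) = 1*132 = 132
  C(2)*C(5) = 2*42 = 84
  C(3)*C(4) = 5*14 = 70
  C(4)*C(3) = 14*5 = 70
  C(5)*C(2) = 42*2 = 84
  C(6)*C(1) = 132*1 = 132
  C(7)*C(0) = 429*1 = 429
= 429 + 132 + 84 + 70 + 70 + 84 + 132 + 429
= 1430


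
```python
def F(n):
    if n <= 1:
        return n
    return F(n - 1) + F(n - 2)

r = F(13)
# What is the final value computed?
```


F(13)
= F(12) + F(11)
= (F(11) + F(10)) + F(11)
Computing bottom-up: F(0)=0, F(1)=1, F(2)=1, F(3)=2, F(4)=3, F(5)=5, F(6)=8, F(7)=13, F(8)=21, F(9)=34, F(10)=55, F(11)=89, F(12)=144, F(13)=233
= 233


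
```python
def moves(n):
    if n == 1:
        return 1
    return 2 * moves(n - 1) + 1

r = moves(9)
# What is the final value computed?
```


moves(9)
= 2 * moves(8) + 1
= 2 * (2 * moves(7) + 1) + 1
= 2 * (2 * (2 * moves(6) + 1) + 1) + 1
= 2 * (2 * (2 * (2 * moves(5) + 1) + 1) + 1) + 1
= 2 * (2 * (2 * (2 * (2 * moves(4) + 1) + 1) + 1) + 1) + 1
= 2 * (2 * (2 * (2 * (2 * (2 * moves(3) + 1) + 1) + 1) + 1) + 1) + 1
= 2 * (2 * (2 * (2 * (2 * (2 * (2 * moves(2) + 1) + 1) + 1) + 1) + 1) + 1) + 1
= 2 * (2 * (2 * (2 * (2 * (2 * (2 * (2 * moves(1) + 1) + 1) + 1) + 1) + 1) + 1) + 1) + 1
Now compute bottom-up:
moves(1) = 1
moves(2) = 2 * 1 + 1 = 3
moves(3) = 2 * 3 + 1 = 7
moves(4) = 2 * 7 + 1 = 15
moves(5) = 2 * 15 + 1 = 31
moves(6) = 2 * 31 + 1 = 63
moves(7) = 2 * 63 + 1 = 127
moves(8) = 2 * 127 + 1 = 255
moves(9) = 2 * 255 + 1 = 511
= 511


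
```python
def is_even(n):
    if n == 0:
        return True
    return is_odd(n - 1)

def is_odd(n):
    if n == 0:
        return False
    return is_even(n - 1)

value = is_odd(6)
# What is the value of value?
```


is_odd(6)
= is_even(5)
= is_odd(4)
= is_even(3)
= is_odd(2)
= is_even(1)
= is_odd(0)
n == 0: return False
= False


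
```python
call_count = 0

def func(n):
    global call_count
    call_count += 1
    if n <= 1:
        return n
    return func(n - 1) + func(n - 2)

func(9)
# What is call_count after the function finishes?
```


func(9) calls func(8) and func(7); each non-base call branches into two more.
Let C(k) = total number of calls made by func(k), including the call to func(k) itself.
Base cases: C(0) = 1, C(1) = 1
Recurrence: C(k) = 1 + C(k-1) + C(k-2)
  C(2) = 1 + C(1) + C(0) = 1 + 1 + 1 = 3
  C(3) = 1 + C(2) + C(1) = 1 + 3 + 1 = 5
  C(4) = 1 + C(3) + C(2) = 1 + 5 + 3 = 9
  C(5) = 1 + C(4) + C(3) = 1 + 9 + 5 = 15
  C(6) = 1 + C(5) + C(4) = 1 + 15 + 9 = 25
  C(7) = 1 + C(6) + C(5) = 1 + 25 + 15 = 41
  C(8) = 1 + C(7) + C(6) = 1 + 41 + 25 = 67
  C(9) = 1 + C(8) + C(7) = 1 + 67 + 41 = 109
Total calls = C(9) = 109


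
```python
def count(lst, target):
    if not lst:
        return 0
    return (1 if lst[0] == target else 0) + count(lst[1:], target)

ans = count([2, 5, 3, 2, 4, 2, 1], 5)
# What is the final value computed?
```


count([2, 5, 3, 2, 4, 2, 1], 5)
lst[0]=2 != 5: 0 + count([5, 3, 2, 4, 2, 1], 5)
lst[0]=5 == 5: 1 + count([3, 2, 4, 2, 1], 5)
lst[0]=3 != 5: 0 + count([2, 4, 2, 1], 5)
lst[0]=2 != 5: 0 + count([4, 2, 1], 5)
lst[0]=4 != 5: 0 + count([2, 1], 5)
lst[0]=2 != 5: 0 + count([1], 5)
lst[0]=1 != 5: 0 + count([], 5)
= 1
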